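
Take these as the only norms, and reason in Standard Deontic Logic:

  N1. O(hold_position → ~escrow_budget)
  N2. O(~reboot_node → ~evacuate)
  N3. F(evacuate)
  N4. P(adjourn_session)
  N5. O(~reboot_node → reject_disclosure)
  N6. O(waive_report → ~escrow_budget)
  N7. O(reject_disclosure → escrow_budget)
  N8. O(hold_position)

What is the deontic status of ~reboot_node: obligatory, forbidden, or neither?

Forbidden

Premise 8 gives O(hold_position).
From O(hold_position) and premise 1, O(hold_position → ~escrow_budget), we obtain O(~escrow_budget).
Premise 7, O(reject_disclosure → escrow_budget), contraposes to O(~escrow_budget → ~reject_disclosure); with O(~escrow_budget) we get O(~reject_disclosure).
Premise 5 is O(~reboot_node → reject_disclosure); contrapositively O(~reject_disclosure → reboot_node). Since O(~reject_disclosure) holds, K gives O(reboot_node).
Premises 2, 3, 4, 6 do not contribute to this derivation.
Thus O(reboot_node), which is F(~reboot_node): ~reboot_node is forbidden.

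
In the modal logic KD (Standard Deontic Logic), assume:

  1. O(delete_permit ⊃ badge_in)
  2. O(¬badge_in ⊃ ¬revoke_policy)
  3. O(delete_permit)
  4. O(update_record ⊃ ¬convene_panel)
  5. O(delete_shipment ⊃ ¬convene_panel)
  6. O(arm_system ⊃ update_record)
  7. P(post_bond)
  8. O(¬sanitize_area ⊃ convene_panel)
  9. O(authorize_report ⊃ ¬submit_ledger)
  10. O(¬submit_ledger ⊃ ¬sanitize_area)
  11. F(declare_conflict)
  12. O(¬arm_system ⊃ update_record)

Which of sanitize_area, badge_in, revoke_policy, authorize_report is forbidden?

By case analysis on arm_system: premise 6 gives O(arm_system ⊃ update_record) and premise 12 gives O(¬arm_system ⊃ update_record), so O(update_record) either way.
Premise 4 is O(update_record ⊃ ¬convene_panel); since O(update_record), deontic closure gives O(¬convene_panel).
Premise 8 is O(¬sanitize_area ⊃ convene_panel); contrapositively O(¬convene_panel ⊃ sanitize_area). Since O(¬convene_panel) holds, K gives O(sanitize_area).
Premise 10 is O(¬submit_ledger ⊃ ¬sanitize_area); contrapositively O(sanitize_area ⊃ submit_ledger). Since O(sanitize_area) holds, K gives O(submit_ledger).
Premise 9 is O(authorize_report ⊃ ¬submit_ledger); contrapositively O(submit_ledger ⊃ ¬authorize_report). Since O(submit_ledger) holds, K gives O(¬authorize_report).
So O(¬authorize_report) holds, i.e. authorize_report is forbidden. None of the other listed options is forbidden under the premises.

authorize_report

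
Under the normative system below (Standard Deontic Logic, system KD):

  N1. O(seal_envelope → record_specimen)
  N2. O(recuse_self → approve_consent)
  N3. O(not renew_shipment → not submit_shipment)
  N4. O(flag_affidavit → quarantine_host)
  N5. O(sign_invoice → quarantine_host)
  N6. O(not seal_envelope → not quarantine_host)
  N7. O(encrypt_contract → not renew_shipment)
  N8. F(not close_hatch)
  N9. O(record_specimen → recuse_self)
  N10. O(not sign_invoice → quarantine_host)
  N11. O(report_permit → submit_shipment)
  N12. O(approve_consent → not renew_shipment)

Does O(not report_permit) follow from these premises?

Premises 10 and 5 are O(not sign_invoice → quarantine_host) and O(sign_invoice → quarantine_host); every ideal world satisfies not sign_invoice or sign_invoice, so in either case quarantine_host holds — hence O(quarantine_host).
The contrapositive of premise 6 (O(not seal_envelope → not quarantine_host)) is O(quarantine_host → seal_envelope), and O(quarantine_host) is already established, so O(seal_envelope).
With premise 1, O(seal_envelope → record_specimen), the K-axiom yields O(record_specimen).
From O(record_specimen) and premise 9, O(record_specimen → recuse_self), we obtain O(recuse_self).
With premise 2, O(recuse_self → approve_consent), the K-axiom yields O(approve_consent).
Applying K to premise 12 (O(approve_consent → not renew_shipment)) and O(approve_consent) yields O(not renew_shipment).
Premise 3 is O(not renew_shipment → not submit_shipment); since O(not renew_shipment), deontic closure gives O(not submit_shipment).
The contrapositive of premise 11 (O(report_permit → submit_shipment)) is O(not submit_shipment → not report_permit), and O(not submit_shipment) is already established, so O(not report_permit).
Premises 4, 7, 8 do not contribute to this derivation.
So O(not report_permit) follows.

Yes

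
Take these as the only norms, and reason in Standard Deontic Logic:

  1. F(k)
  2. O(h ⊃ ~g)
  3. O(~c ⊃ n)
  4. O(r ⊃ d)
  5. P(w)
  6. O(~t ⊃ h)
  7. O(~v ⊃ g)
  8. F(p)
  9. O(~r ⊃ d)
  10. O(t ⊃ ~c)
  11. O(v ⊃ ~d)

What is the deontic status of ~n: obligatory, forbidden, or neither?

Forbidden

By case analysis on ~r: premise 9 gives O(~r ⊃ d) and premise 4 gives O(r ⊃ d), so O(d) either way.
Premise 11 is O(v ⊃ ~d); contrapositively O(d ⊃ ~v). Since O(d) holds, K gives O(~v).
Applying K to premise 7 (O(~v ⊃ g)) and O(~v) yields O(g).
The contrapositive of premise 2 (O(h ⊃ ~g)) is O(g ⊃ ~h), and O(g) is already established, so O(~h).
The contrapositive of premise 6 (O(~t ⊃ h)) is O(~h ⊃ t), and O(~h) is already established, so O(t).
Premise 10 is O(t ⊃ ~c); since O(t), deontic closure gives O(~c).
Premise 3 is O(~c ⊃ n); since O(~c), deontic closure gives O(n).
Premises 1, 5, 8 do not contribute to this derivation.
Thus O(n), which is F(~n): ~n is forbidden.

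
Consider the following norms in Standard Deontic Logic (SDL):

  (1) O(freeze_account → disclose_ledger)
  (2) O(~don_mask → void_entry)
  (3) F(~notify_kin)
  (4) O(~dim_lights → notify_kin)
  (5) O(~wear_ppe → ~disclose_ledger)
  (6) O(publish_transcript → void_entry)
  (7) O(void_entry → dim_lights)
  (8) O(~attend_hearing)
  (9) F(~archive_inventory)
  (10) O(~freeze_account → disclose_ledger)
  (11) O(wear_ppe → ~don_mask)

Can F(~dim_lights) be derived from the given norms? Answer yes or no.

Premises 1 and 10 cover both cases: O(freeze_account → disclose_ledger) and O(~freeze_account → disclose_ledger). Since freeze_account ∨ ~freeze_account is a tautology, O(disclose_ledger) follows.
Premise 5, O(~wear_ppe → ~disclose_ledger), contraposes to O(disclose_ledger → wear_ppe); with O(disclose_ledger) we get O(wear_ppe).
Applying K to premise 11 (O(wear_ppe → ~don_mask)) and O(wear_ppe) yields O(~don_mask).
Premise 2 is O(~don_mask → void_entry); since O(~don_mask), deontic closure gives O(void_entry).
Premise 7 is O(void_entry → dim_lights); since O(void_entry), deontic closure gives O(dim_lights).
Premises 3, 4, 6, 8, 9 do not contribute to this derivation.
So O(dim_lights) holds, i.e. F(~dim_lights). The claim follows.

Yes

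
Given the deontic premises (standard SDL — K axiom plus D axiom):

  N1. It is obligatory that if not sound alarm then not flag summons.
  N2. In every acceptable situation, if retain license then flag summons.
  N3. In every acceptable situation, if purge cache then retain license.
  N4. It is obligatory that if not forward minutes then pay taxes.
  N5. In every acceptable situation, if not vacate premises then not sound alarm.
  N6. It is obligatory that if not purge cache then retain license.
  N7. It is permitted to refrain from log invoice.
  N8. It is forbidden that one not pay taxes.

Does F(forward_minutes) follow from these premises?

Premise 4 is O(¬forward_minutes → pay_taxes); even if O(pay_taxes) held, inferring O(¬forward_minutes) would be affirming the consequent — invalid.
No other premise forces O(¬forward_minutes). An ideal world satisfying every premise can still have forward_minutes true, so F(forward_minutes) is not derivable.

No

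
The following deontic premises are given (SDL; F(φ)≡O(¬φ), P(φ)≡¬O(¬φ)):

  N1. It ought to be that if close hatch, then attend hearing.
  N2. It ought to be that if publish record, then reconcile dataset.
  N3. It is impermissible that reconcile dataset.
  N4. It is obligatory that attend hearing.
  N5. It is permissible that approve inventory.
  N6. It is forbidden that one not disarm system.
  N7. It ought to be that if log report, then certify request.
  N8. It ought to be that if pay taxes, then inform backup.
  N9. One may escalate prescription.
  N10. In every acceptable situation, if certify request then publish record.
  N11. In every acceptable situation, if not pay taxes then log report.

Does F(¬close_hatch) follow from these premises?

No

Premise 1 is O(close_hatch → attend_hearing); even if O(attend_hearing) held, inferring O(close_hatch) would be affirming the consequent — invalid.
No other premise forces O(close_hatch). An ideal world satisfying every premise can still have ¬close_hatch true, so F(¬close_hatch) is not derivable.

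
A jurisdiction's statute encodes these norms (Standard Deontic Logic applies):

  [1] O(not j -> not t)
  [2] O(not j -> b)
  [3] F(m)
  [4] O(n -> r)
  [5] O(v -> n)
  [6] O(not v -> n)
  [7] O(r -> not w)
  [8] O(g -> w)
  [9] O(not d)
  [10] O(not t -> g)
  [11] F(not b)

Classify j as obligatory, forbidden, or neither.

Premises 5 and 6 are O(v -> n) and O(not v -> n); every ideal world satisfies v or not v, so in either case n holds — hence O(n).
Premise 4 is O(n -> r); since O(n), deontic closure gives O(r).
Premise 7 is O(r -> not w); since O(r), deontic closure gives O(not w).
Premise 8 is O(g -> w); contrapositively O(not w -> not g). Since O(not w) holds, K gives O(not g).
Premise 10, O(not t -> g), contraposes to O(not g -> t); with O(not g) we get O(t).
The contrapositive of premise 1 (O(not j -> not t)) is O(t -> j), and O(t) is already established, so O(j).
Premises 2, 3, 9, 11 do not contribute to this derivation.
Hence j is obligatory.

Obligatory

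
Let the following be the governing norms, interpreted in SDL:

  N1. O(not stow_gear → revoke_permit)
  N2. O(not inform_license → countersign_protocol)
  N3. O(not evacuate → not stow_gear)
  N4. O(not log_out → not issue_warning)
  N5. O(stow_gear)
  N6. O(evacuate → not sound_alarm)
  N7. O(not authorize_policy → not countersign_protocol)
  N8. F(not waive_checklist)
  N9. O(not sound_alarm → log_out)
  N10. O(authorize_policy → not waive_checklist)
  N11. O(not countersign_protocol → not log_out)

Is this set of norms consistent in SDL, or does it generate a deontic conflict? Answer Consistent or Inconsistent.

Inconsistent

From premise 5 we have O(stow_gear).
Premise 3 is O(not evacuate → not stow_gear); contrapositively O(stow_gear → evacuate). Since O(stow_gear) holds, K gives O(evacuate).
With premise 6, O(evacuate → not sound_alarm), the K-axiom yields O(not sound_alarm).
With premise 9, O(not sound_alarm → log_out), the K-axiom yields O(log_out).
The contrapositive of premise 11 (O(not countersign_protocol → not log_out)) is O(log_out → countersign_protocol), and O(log_out) is already established, so O(countersign_protocol).
The contrapositive of premise 7 (O(not authorize_policy → not countersign_protocol)) is O(countersign_protocol → authorize_policy), and O(countersign_protocol) is already established, so O(authorize_policy).
From O(authorize_policy) and premise 10, O(authorize_policy → not waive_checklist), we obtain O(not waive_checklist).
But premise 8, F(not waive_checklist), means O(waive_checklist).
We now have both O(not waive_checklist) and O(waive_checklist) — waive_checklist is simultaneously obligatory and forbidden, violating the D-axiom.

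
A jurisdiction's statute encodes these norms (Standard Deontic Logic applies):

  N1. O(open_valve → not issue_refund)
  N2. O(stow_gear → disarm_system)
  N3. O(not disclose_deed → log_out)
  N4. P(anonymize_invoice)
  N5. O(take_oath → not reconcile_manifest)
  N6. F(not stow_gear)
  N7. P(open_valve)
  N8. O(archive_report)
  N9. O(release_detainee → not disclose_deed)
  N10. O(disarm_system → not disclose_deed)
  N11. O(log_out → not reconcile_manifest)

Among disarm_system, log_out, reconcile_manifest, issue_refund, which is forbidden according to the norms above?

reconcile_manifest

F(not stow_gear) at premise 6 means O(stow_gear).
With premise 2, O(stow_gear → disarm_system), the K-axiom yields O(disarm_system).
Applying K to premise 10 (O(disarm_system → not disclose_deed)) and O(disarm_system) yields O(not disclose_deed).
From O(not disclose_deed) and premise 3, O(not disclose_deed → log_out), we obtain O(log_out).
With premise 11, O(log_out → not reconcile_manifest), the K-axiom yields O(not reconcile_manifest).
So O(not reconcile_manifest) holds, i.e. reconcile_manifest is forbidden. None of the other listed options is forbidden under the premises.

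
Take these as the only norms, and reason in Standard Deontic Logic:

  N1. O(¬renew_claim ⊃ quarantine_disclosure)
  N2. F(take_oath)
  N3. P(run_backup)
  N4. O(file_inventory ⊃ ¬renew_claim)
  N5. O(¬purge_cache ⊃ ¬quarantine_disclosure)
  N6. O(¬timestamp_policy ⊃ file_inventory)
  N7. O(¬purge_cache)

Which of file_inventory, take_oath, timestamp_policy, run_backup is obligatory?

Premise 7 gives O(¬purge_cache).
Premise 5 is O(¬purge_cache ⊃ ¬quarantine_disclosure); since O(¬purge_cache), deontic closure gives O(¬quarantine_disclosure).
The contrapositive of premise 1 (O(¬renew_claim ⊃ quarantine_disclosure)) is O(¬quarantine_disclosure ⊃ renew_claim), and O(¬quarantine_disclosure) is already established, so O(renew_claim).
Premise 4, O(file_inventory ⊃ ¬renew_claim), contraposes to O(renew_claim ⊃ ¬file_inventory); with O(renew_claim) we get O(¬file_inventory).
Premise 6 is O(¬timestamp_policy ⊃ file_inventory); contrapositively O(¬file_inventory ⊃ timestamp_policy). Since O(¬file_inventory) holds, K gives O(timestamp_policy).
So O(timestamp_policy) holds — timestamp_policy is obligatory. None of the other listed options is made obligatory by any chain of premises.

timestamp_policy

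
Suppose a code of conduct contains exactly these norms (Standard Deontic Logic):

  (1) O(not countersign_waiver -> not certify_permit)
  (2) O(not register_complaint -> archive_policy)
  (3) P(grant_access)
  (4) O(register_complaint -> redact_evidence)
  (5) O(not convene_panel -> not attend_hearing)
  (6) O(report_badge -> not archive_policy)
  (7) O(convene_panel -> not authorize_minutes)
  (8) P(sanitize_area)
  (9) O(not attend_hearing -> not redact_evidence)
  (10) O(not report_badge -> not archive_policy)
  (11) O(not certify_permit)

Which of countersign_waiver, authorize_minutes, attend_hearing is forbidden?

authorize_minutes

Premises 6 and 10 cover both cases: O(report_badge -> not archive_policy) and O(not report_badge -> not archive_policy). Since report_badge ∨ not report_badge is a tautology, O(not archive_policy) follows.
Premise 2 is O(not register_complaint -> archive_policy); contrapositively O(not archive_policy -> register_complaint). Since O(not archive_policy) holds, K gives O(register_complaint).
From O(register_complaint) and premise 4, O(register_complaint -> redact_evidence), we obtain O(redact_evidence).
Premise 9 is O(not attend_hearing -> not redact_evidence); contrapositively O(redact_evidence -> attend_hearing). Since O(redact_evidence) holds, K gives O(attend_hearing).
Premise 5 is O(not convene_panel -> not attend_hearing); contrapositively O(attend_hearing -> convene_panel). Since O(attend_hearing) holds, K gives O(convene_panel).
With premise 7, O(convene_panel -> not authorize_minutes), the K-axiom yields O(not authorize_minutes).
So O(not authorize_minutes) holds, i.e. authorize_minutes is forbidden. None of the other listed options is forbidden under the premises.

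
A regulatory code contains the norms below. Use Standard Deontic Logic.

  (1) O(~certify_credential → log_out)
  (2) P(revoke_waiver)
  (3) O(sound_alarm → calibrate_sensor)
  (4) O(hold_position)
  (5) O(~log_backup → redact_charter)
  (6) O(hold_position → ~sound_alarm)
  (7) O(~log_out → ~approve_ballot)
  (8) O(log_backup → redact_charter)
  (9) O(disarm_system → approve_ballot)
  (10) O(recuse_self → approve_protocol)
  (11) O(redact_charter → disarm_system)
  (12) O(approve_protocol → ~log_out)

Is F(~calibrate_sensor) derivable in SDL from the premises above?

Premise 3 is O(sound_alarm → calibrate_sensor), but O(sound_alarm) is not derivable from the premises, so it does not yield O(calibrate_sensor).
No other premise forces O(calibrate_sensor). An ideal world satisfying every premise can still have ~calibrate_sensor true, so F(~calibrate_sensor) is not derivable.

No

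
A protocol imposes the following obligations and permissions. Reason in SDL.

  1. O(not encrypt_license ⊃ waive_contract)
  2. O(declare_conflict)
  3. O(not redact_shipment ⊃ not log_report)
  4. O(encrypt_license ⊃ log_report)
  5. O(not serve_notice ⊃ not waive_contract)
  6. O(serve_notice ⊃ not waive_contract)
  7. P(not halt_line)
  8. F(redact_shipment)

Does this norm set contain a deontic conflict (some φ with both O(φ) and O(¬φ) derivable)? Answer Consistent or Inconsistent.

Inconsistent

Premises 5 and 6 cover both cases: O(not serve_notice ⊃ not waive_contract) and O(serve_notice ⊃ not waive_contract). Since not serve_notice ∨ serve_notice is a tautology, O(not waive_contract) follows.
Premise 1 is O(not encrypt_license ⊃ waive_contract); contrapositively O(not waive_contract ⊃ encrypt_license). Since O(not waive_contract) holds, K gives O(encrypt_license).
From O(encrypt_license) and premise 4, O(encrypt_license ⊃ log_report), we obtain O(log_report).
Premise 3 is O(not redact_shipment ⊃ not log_report); contrapositively O(log_report ⊃ redact_shipment). Since O(log_report) holds, K gives O(redact_shipment).
However, F(redact_shipment) at premise 8 amounts to O(not redact_shipment).
We now have both O(redact_shipment) and O(not redact_shipment) — redact_shipment is simultaneously obligatory and forbidden, violating the D-axiom.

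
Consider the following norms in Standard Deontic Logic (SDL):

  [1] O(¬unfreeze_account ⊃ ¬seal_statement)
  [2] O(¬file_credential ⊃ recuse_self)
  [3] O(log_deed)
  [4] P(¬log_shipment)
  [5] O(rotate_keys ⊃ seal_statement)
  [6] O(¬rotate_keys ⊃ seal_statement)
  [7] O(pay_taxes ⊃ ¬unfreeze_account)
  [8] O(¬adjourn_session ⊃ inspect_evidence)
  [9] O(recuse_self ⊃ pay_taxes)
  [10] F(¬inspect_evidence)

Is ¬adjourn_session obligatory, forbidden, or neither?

Neither

Premise 8 is O(¬adjourn_session ⊃ inspect_evidence); even if O(inspect_evidence) held, inferring O(¬adjourn_session) would be affirming the consequent — invalid.
No premise or chain of K-axiom applications forces O(¬adjourn_session), and none forces O(adjourn_session). So ¬adjourn_session is neither obligatory nor forbidden under these norms.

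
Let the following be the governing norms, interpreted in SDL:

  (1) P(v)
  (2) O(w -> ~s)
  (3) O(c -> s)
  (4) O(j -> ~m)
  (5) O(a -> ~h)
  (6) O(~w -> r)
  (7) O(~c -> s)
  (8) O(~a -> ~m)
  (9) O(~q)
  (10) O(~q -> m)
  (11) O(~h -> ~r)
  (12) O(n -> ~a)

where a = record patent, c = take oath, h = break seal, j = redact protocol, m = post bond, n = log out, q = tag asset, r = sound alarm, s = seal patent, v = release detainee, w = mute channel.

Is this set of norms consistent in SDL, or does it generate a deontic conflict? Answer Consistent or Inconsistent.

Premises 7 and 3 cover both cases: O(~c -> s) and O(c -> s). Since ~c ∨ c is a tautology, O(s) follows.
Premise 2 is O(w -> ~s); contrapositively O(s -> ~w). Since O(s) holds, K gives O(~w).
With premise 6, O(~w -> r), the K-axiom yields O(r).
Premise 11 is O(~h -> ~r); contrapositively O(r -> h). Since O(r) holds, K gives O(h).
The contrapositive of premise 5 (O(a -> ~h)) is O(h -> ~a), and O(h) is already established, so O(~a).
Applying K to premise 8 (O(~a -> ~m)) and O(~a) yields O(~m).
Premise 10, O(~q -> m), contraposes to O(~m -> q); with O(~m) we get O(q).
However, premise 9 gives O(~q).
We now have both O(q) and O(~q) — q is simultaneously obligatory and forbidden, violating the D-axiom.

Inconsistent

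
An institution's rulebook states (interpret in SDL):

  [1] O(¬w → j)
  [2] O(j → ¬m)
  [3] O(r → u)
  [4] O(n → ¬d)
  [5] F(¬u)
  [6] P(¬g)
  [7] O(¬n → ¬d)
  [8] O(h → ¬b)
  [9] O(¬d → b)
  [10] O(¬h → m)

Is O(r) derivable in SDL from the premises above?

No

Premise 3 is O(r → u); even if O(u) held, inferring O(r) would be affirming the consequent — invalid.
No other premise forces O(r). An ideal world satisfying every premise can still have r false, so O(r) is not derivable.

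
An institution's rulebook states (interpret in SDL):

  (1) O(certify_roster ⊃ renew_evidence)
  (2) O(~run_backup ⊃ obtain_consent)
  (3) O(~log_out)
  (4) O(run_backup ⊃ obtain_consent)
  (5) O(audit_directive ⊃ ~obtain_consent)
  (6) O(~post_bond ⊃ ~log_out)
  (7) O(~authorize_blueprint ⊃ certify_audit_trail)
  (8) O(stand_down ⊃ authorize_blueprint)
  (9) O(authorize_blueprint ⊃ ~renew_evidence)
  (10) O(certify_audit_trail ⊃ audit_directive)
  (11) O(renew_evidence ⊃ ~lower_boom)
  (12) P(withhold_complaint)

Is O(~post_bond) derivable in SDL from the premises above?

Premise 6 is O(~post_bond ⊃ ~log_out); even if O(~log_out) held, inferring O(~post_bond) would be affirming the consequent — invalid.
No other premise forces O(~post_bond). An ideal world satisfying every premise can still have ~post_bond false, so O(~post_bond) is not derivable.

No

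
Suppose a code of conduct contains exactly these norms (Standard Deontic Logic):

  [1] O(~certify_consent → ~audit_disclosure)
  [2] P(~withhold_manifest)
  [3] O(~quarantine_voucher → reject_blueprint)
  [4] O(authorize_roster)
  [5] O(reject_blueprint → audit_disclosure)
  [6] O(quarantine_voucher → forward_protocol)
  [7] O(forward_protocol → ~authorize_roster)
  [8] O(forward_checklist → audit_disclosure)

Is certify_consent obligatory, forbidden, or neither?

Premise 4 gives O(authorize_roster).
Premise 7 is O(forward_protocol → ~authorize_roster); contrapositively O(authorize_roster → ~forward_protocol). Since O(authorize_roster) holds, K gives O(~forward_protocol).
Premise 6, O(quarantine_voucher → forward_protocol), contraposes to O(~forward_protocol → ~quarantine_voucher); with O(~forward_protocol) we get O(~quarantine_voucher).
Applying K to premise 3 (O(~quarantine_voucher → reject_blueprint)) and O(~quarantine_voucher) yields O(reject_blueprint).
From O(reject_blueprint) and premise 5, O(reject_blueprint → audit_disclosure), we obtain O(audit_disclosure).
The contrapositive of premise 1 (O(~certify_consent → ~audit_disclosure)) is O(audit_disclosure → certify_consent), and O(audit_disclosure) is already established, so O(certify_consent).
Premises 2, 8 do not contribute to this derivation.
Hence certify_consent is obligatory.

Obligatory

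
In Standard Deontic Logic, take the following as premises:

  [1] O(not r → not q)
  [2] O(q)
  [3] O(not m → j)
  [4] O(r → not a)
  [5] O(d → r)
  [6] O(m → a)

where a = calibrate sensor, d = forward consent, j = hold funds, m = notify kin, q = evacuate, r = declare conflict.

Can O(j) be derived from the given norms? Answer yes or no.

Yes

From premise 2 we have O(q).
The contrapositive of premise 1 (O(not r → not q)) is O(q → r), and O(q) is already established, so O(r).
Applying K to premise 4 (O(r → not a)) and O(r) yields O(not a).
The contrapositive of premise 6 (O(m → a)) is O(not a → not m), and O(not a) is already established, so O(not m).
Applying K to premise 3 (O(not m → j)) and O(not m) yields O(j).
Premise 5 does not contribute to this derivation.
So O(j) follows.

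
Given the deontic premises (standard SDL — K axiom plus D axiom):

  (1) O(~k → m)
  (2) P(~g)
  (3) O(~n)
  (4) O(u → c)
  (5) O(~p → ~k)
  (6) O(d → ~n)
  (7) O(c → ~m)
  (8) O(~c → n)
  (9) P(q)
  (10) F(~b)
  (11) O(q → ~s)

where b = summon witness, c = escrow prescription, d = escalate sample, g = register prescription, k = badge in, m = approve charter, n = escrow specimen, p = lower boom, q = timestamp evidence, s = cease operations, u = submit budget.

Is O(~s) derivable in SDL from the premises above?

Premise 11 is O(q → ~s), but O(q) is not derivable from the premises (the permission P(q) asserts only ~O(~q), not O(q)), so it does not yield O(~s).
No other premise forces O(~s). An ideal world satisfying every premise can still have ~s false, so O(~s) is not derivable.

No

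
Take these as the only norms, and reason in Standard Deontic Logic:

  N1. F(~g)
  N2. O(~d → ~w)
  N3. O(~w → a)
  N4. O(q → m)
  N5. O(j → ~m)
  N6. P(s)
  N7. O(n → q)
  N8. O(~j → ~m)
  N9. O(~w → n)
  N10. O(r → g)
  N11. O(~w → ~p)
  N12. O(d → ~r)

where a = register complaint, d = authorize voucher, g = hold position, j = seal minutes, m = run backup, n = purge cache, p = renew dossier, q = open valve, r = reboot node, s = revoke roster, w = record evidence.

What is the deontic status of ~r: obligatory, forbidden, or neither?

Obligatory

Premises 8 and 5 cover both cases: O(~j → ~m) and O(j → ~m). Since ~j ∨ j is a tautology, O(~m) follows.
Premise 4 is O(q → m); contrapositively O(~m → ~q). Since O(~m) holds, K gives O(~q).
The contrapositive of premise 7 (O(n → q)) is O(~q → ~n), and O(~q) is already established, so O(~n).
The contrapositive of premise 9 (O(~w → n)) is O(~n → w), and O(~n) is already established, so O(w).
The contrapositive of premise 2 (O(~d → ~w)) is O(w → d), and O(w) is already established, so O(d).
Premise 12 is O(d → ~r); since O(d), deontic closure gives O(~r).
Premises 1, 3, 6, 10, 11 do not contribute to this derivation.
Hence ~r is obligatory.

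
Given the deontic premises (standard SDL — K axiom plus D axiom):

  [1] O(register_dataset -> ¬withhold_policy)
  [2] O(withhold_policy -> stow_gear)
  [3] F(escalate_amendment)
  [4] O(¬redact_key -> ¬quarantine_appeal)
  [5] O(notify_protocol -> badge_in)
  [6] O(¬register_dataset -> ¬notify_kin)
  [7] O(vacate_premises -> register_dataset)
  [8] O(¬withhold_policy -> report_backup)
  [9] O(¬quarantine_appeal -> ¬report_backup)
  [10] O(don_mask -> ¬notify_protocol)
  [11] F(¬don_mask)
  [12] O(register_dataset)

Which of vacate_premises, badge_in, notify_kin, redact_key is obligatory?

Premise 12 gives O(register_dataset).
Premise 1 is O(register_dataset -> ¬withhold_policy); since O(register_dataset), deontic closure gives O(¬withhold_policy).
With premise 8, O(¬withhold_policy -> report_backup), the K-axiom yields O(report_backup).
Premise 9 is O(¬quarantine_appeal -> ¬report_backup); contrapositively O(report_backup -> quarantine_appeal). Since O(report_backup) holds, K gives O(quarantine_appeal).
Premise 4 is O(¬redact_key -> ¬quarantine_appeal); contrapositively O(quarantine_appeal -> redact_key). Since O(quarantine_appeal) holds, K gives O(redact_key).
So O(redact_key) holds — redact_key is obligatory. None of the other listed options is made obligatory by any chain of premises.

redact_key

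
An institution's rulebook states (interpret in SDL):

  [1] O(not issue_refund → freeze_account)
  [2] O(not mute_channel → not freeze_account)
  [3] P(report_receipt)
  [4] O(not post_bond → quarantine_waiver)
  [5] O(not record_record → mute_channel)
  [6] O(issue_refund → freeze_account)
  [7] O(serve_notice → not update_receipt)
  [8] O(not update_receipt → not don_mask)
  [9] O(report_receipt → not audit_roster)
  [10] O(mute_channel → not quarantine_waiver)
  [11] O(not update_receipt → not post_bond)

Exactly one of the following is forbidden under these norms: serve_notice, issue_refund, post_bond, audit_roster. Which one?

serve_notice

Premises 1 and 6 are O(not issue_refund → freeze_account) and O(issue_refund → freeze_account); every ideal world satisfies not issue_refund or issue_refund, so in either case freeze_account holds — hence O(freeze_account).
Premise 2, O(not mute_channel → not freeze_account), contraposes to O(freeze_account → mute_channel); with O(freeze_account) we get O(mute_channel).
Applying K to premise 10 (O(mute_channel → not quarantine_waiver)) and O(mute_channel) yields O(not quarantine_waiver).
Premise 4 is O(not post_bond → quarantine_waiver); contrapositively O(not quarantine_waiver → post_bond). Since O(not quarantine_waiver) holds, K gives O(post_bond).
Premise 11, O(not update_receipt → not post_bond), contraposes to O(post_bond → update_receipt); with O(post_bond) we get O(update_receipt).
Premise 7, O(serve_notice → not update_receipt), contraposes to O(update_receipt → not serve_notice); with O(update_receipt) we get O(not serve_notice).
So O(not serve_notice) holds, i.e. serve_notice is forbidden. None of the other listed options is forbidden under the premises.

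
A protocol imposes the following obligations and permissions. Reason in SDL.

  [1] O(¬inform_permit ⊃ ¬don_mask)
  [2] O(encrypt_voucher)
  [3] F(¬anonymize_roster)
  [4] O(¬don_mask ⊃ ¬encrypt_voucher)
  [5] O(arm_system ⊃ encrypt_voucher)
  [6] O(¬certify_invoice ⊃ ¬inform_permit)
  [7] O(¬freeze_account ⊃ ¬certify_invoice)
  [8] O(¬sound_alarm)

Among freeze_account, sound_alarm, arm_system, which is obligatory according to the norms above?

freeze_account

Premise 2 gives O(encrypt_voucher).
The contrapositive of premise 4 (O(¬don_mask ⊃ ¬encrypt_voucher)) is O(encrypt_voucher ⊃ don_mask), and O(encrypt_voucher) is already established, so O(don_mask).
The contrapositive of premise 1 (O(¬inform_permit ⊃ ¬don_mask)) is O(don_mask ⊃ inform_permit), and O(don_mask) is already established, so O(inform_permit).
Premise 6 is O(¬certify_invoice ⊃ ¬inform_permit); contrapositively O(inform_permit ⊃ certify_invoice). Since O(inform_permit) holds, K gives O(certify_invoice).
Premise 7, O(¬freeze_account ⊃ ¬certify_invoice), contraposes to O(certify_invoice ⊃ freeze_account); with O(certify_invoice) we get O(freeze_account).
So O(freeze_account) holds — freeze_account is obligatory. None of the other listed options is made obligatory by any chain of premises.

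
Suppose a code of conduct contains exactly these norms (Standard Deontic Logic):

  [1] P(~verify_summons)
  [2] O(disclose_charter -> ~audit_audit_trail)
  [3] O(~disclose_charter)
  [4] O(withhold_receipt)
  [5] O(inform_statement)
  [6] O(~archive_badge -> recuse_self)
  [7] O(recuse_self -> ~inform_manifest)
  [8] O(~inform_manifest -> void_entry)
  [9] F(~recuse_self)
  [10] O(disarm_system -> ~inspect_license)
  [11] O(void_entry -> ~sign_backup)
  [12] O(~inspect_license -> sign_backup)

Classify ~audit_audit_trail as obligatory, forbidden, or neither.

Neither

Premise 2 is O(disclose_charter -> ~audit_audit_trail), but O(disclose_charter) is not derivable from the premises, so it does not yield O(~audit_audit_trail).
No premise or chain of K-axiom applications forces O(~audit_audit_trail), and none forces O(audit_audit_trail). So ~audit_audit_trail is neither obligatory nor forbidden under these norms.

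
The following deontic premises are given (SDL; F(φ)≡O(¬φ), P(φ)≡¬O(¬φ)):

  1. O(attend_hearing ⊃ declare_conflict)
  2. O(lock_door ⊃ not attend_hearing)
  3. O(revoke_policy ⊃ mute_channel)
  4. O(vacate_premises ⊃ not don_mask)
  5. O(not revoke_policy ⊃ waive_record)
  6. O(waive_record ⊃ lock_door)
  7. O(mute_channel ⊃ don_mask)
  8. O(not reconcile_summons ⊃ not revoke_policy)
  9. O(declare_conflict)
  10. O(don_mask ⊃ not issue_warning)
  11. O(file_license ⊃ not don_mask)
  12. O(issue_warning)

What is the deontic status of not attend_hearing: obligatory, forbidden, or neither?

Premise 12 gives O(issue_warning).
Premise 10 is O(don_mask ⊃ not issue_warning); contrapositively O(issue_warning ⊃ not don_mask). Since O(issue_warning) holds, K gives O(not don_mask).
The contrapositive of premise 7 (O(mute_channel ⊃ don_mask)) is O(not don_mask ⊃ not mute_channel), and O(not don_mask) is already established, so O(not mute_channel).
The contrapositive of premise 3 (O(revoke_policy ⊃ mute_channel)) is O(not mute_channel ⊃ not revoke_policy), and O(not mute_channel) is already established, so O(not revoke_policy).
From O(not revoke_policy) and premise 5, O(not revoke_policy ⊃ waive_record), we obtain O(waive_record).
From O(waive_record) and premise 6, O(waive_record ⊃ lock_door), we obtain O(lock_door).
Applying K to premise 2 (O(lock_door ⊃ not attend_hearing)) and O(lock_door) yields O(not attend_hearing).
Premises 1, 4, 8, 9, 11 do not contribute to this derivation.
Hence not attend_hearing is obligatory.

Obligatory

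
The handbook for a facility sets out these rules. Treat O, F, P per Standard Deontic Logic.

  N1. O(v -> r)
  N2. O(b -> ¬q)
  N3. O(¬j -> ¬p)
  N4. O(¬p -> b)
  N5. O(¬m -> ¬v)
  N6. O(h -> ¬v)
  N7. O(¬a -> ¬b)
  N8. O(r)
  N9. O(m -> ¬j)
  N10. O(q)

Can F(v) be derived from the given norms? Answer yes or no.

Yes

Premise 10 gives O(q).
Premise 2 is O(b -> ¬q); contrapositively O(q -> ¬b). Since O(q) holds, K gives O(¬b).
Premise 4, O(¬p -> b), contraposes to O(¬b -> p); with O(¬b) we get O(p).
Premise 3 is O(¬j -> ¬p); contrapositively O(p -> j). Since O(p) holds, K gives O(j).
Premise 9 is O(m -> ¬j); contrapositively O(j -> ¬m). Since O(j) holds, K gives O(¬m).
From O(¬m) and premise 5, O(¬m -> ¬v), we obtain O(¬v).
Premises 1, 6, 7, 8 do not contribute to this derivation.
So O(¬v) holds, i.e. F(v). The claim follows.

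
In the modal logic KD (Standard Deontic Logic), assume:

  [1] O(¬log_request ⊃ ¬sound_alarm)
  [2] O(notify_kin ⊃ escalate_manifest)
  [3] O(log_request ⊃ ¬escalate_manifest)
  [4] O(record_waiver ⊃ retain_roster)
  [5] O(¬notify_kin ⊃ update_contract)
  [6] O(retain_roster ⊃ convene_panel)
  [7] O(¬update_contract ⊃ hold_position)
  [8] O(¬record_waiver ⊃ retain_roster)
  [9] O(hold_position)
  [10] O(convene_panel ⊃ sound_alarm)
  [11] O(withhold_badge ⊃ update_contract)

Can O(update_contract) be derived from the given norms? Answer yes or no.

Premises 4 and 8 cover both cases: O(record_waiver ⊃ retain_roster) and O(¬record_waiver ⊃ retain_roster). Since record_waiver ∨ ¬record_waiver is a tautology, O(retain_roster) follows.
Applying K to premise 6 (O(retain_roster ⊃ convene_panel)) and O(retain_roster) yields O(convene_panel).
From O(convene_panel) and premise 10, O(convene_panel ⊃ sound_alarm), we obtain O(sound_alarm).
Premise 1 is O(¬log_request ⊃ ¬sound_alarm); contrapositively O(sound_alarm ⊃ log_request). Since O(sound_alarm) holds, K gives O(log_request).
From O(log_request) and premise 3, O(log_request ⊃ ¬escalate_manifest), we obtain O(¬escalate_manifest).
Premise 2, O(notify_kin ⊃ escalate_manifest), contraposes to O(¬escalate_manifest ⊃ ¬notify_kin); with O(¬escalate_manifest) we get O(¬notify_kin).
With premise 5, O(¬notify_kin ⊃ update_contract), the K-axiom yields O(update_contract).
Premises 7, 9, 11 do not contribute to this derivation.
So O(update_contract) follows.

Yes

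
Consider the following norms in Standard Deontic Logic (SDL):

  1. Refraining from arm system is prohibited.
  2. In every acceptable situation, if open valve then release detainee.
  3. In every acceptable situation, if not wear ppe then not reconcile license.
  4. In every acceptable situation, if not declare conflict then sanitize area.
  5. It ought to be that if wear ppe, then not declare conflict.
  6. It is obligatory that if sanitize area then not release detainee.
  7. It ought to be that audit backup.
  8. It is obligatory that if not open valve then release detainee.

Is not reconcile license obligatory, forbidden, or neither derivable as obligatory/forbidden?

Premises 8 and 2 are O(¬open_valve → release_detainee) and O(open_valve → release_detainee); every ideal world satisfies ¬open_valve or open_valve, so in either case release_detainee holds — hence O(release_detainee).
Premise 6, O(sanitize_area → ¬release_detainee), contraposes to O(release_detainee → ¬sanitize_area); with O(release_detainee) we get O(¬sanitize_area).
Premise 4 is O(¬declare_conflict → sanitize_area); contrapositively O(¬sanitize_area → declare_conflict). Since O(¬sanitize_area) holds, K gives O(declare_conflict).
Premise 5 is O(wear_ppe → ¬declare_conflict); contrapositively O(declare_conflict → ¬wear_ppe). Since O(declare_conflict) holds, K gives O(¬wear_ppe).
Premise 3 is O(¬wear_ppe → ¬reconcile_license); since O(¬wear_ppe), deontic closure gives O(¬reconcile_license).
Premises 1, 7 do not contribute to this derivation.
Hence ¬reconcile_license is obligatory.

Obligatory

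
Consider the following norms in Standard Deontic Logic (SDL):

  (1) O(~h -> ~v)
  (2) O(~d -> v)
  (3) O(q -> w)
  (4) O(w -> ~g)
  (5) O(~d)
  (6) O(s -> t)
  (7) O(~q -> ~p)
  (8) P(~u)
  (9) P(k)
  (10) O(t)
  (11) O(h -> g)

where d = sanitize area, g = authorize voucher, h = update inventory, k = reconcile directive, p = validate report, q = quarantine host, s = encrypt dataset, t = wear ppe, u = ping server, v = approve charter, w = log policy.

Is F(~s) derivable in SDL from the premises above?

No

Premise 6 is O(s -> t); even if O(t) held, inferring O(s) would be affirming the consequent — invalid.
No other premise forces O(s). An ideal world satisfying every premise can still have ~s true, so F(~s) is not derivable.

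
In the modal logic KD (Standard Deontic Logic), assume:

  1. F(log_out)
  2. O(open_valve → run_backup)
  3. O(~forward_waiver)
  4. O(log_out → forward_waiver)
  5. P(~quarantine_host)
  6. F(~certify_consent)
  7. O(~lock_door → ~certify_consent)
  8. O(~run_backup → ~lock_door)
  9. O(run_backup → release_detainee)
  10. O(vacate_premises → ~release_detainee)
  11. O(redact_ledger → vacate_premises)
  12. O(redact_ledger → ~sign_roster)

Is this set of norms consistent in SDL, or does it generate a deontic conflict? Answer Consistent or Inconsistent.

Consistent

Premise 4 is O(log_out → forward_waiver), but O(log_out) is not derivable from the premises, so it does not yield O(forward_waiver).
So O(forward_waiver) is not derivable, and the apparent clash with O(~forward_waiver) does not arise.
A world satisfying every obligation exists (e.g. certify_consent=true, forward_waiver=false, lock_door=true, log_out=false, open_valve=false, quarantine_host=false, redact_ledger=false, release_detainee=true, run_backup=true, sign_roster=false, vacate_premises=false); no atom is both obligatory and forbidden, so the set is consistent.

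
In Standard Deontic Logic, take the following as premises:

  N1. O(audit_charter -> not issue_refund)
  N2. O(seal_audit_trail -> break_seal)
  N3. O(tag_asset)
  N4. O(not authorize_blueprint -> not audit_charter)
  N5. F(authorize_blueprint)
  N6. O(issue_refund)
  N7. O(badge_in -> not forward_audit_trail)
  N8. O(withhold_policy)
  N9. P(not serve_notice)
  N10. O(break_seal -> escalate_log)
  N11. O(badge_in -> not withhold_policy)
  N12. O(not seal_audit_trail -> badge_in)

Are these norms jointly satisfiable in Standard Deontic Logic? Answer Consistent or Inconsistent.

Premise 1 is O(audit_charter -> not issue_refund), but O(audit_charter) is not derivable from the premises, so it does not yield O(not issue_refund).
So O(not issue_refund) is not derivable, and the apparent clash with O(issue_refund) does not arise.
A world satisfying every obligation exists (e.g. audit_charter=false, authorize_blueprint=false, badge_in=false, break_seal=true, escalate_log=true, forward_audit_trail=false, issue_refund=true, seal_audit_trail=true, serve_notice=false, tag_asset=true, withhold_policy=true); no atom is both obligatory and forbidden, so the set is consistent.

Consistent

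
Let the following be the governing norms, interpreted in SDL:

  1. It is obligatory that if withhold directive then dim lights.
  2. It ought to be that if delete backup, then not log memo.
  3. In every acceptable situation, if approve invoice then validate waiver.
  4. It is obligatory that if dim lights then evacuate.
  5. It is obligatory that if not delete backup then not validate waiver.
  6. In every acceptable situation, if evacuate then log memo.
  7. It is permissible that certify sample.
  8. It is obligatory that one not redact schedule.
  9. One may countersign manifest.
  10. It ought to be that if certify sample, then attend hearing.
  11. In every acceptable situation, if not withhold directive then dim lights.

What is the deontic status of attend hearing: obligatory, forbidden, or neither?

Premise 10 is O(certify_sample → attend_hearing), but O(certify_sample) is not derivable from the premises (the permission P(certify_sample) asserts only ¬O(¬certify_sample), not O(certify_sample)), so it does not yield O(attend_hearing).
No premise or chain of K-axiom applications forces O(attend_hearing), and none forces O(¬attend_hearing). So attend_hearing is neither obligatory nor forbidden under these norms.

Neither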